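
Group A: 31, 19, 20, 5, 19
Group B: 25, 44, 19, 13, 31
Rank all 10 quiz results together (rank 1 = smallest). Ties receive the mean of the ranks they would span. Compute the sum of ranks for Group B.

Sorted (ascending): 5, 13, 19, 19, 19, 20, 25, 31, 31, 44
The 3 values of 19 occupy positions 3–5 → average rank 4.
The 2 values of 31 occupy positions 8–9 → average rank (8+9)/2 = 8.5.
Group B values → pooled ranks: 25→7, 44→10, 19→4, 13→2, 31→8.5
Rank sum = 7 + 10 + 4 + 2 + 8.5 = 31.5

31.5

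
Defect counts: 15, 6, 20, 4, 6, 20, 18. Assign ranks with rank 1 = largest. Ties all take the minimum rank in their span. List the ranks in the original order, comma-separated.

4, 5, 1, 7, 5, 1, 3

Sorted (descending): 20, 20, 18, 15, 6, 6, 4
The 2 values of 20 occupy positions 1–2 → each gets rank 1.
The 2 values of 6 occupy positions 5–6 → each gets rank 5.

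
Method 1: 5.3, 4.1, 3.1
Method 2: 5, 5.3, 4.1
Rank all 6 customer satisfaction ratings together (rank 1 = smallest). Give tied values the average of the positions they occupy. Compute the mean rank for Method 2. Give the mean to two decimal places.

Sorted (ascending): 3.1, 4.1, 4.1, 5, 5.3, 5.3
The 2 values of 4.1 occupy positions 2–3 → average rank (2+3)/2 = 2.5.
The 2 values of 5.3 occupy positions 5–6 → average rank (5+6)/2 = 5.5.
Method 2 values → pooled ranks: 5→4, 5.3→5.5, 4.1→2.5
Mean rank = (4 + 5.5 + 2.5) / 3 = 4.00

4.00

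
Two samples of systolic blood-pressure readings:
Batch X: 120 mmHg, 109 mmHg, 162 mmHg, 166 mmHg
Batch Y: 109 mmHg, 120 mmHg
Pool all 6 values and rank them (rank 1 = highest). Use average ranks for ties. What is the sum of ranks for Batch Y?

9

Sorted (descending): 166, 162, 120, 120, 109, 109
The 2 values of 120 occupy positions 3–4 → average rank (3+4)/2 = 3.5.
The 2 values of 109 occupy positions 5–6 → average rank (5+6)/2 = 5.5.
Batch Y values → pooled ranks: 109→5.5, 120→3.5
Rank sum = 5.5 + 3.5 = 9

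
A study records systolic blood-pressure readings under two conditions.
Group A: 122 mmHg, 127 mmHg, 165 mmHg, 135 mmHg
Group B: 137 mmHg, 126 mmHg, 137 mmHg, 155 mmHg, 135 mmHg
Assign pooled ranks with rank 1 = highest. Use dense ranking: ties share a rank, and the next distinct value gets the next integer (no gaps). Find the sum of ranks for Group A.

Sorted (descending): 165, 155, 137, 137, 135, 135, 127, 126, 122
The 2 values of 137 share dense rank 3.
The 2 values of 135 share dense rank 4.
Remaining distinct values take the next consecutive integers.
Group A values → pooled ranks: 122→7, 127→5, 165→1, 135→4
Rank sum = 7 + 5 + 1 + 4 = 17

17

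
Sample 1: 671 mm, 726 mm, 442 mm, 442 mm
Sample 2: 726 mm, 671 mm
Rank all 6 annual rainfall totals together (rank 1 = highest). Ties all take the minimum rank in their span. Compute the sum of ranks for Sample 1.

14

Sorted (descending): 726, 726, 671, 671, 442, 442
The 2 values of 726 occupy positions 1–2 → each gets rank 1.
The 2 values of 671 occupy positions 3–4 → each gets rank 3.
The 2 values of 442 occupy positions 5–6 → each gets rank 5.
Sample 1 values → pooled ranks: 671→3, 726→1, 442→5, 442→5
Rank sum = 3 + 1 + 5 + 5 = 14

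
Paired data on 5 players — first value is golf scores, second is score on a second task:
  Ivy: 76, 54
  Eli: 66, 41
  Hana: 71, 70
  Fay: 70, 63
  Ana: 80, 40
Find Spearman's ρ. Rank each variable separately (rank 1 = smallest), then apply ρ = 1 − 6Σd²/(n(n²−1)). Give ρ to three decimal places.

Ranks of variable 1: 4, 1, 3, 2, 5
Ranks of variable 2: 3, 2, 5, 4, 1
d = r₁ − r₂: 1, -1, -2, -2, 4
d²: 1, 1, 4, 4, 16; Σd² = 26
ρ = 1 − 6·26/(5·24) = 1 − 156/120 = -0.300

-0.300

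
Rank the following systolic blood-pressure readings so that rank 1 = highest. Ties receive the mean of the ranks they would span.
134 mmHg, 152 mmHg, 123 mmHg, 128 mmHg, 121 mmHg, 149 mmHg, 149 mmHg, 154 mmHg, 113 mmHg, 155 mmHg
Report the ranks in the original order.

Sorted (descending): 155, 154, 152, 149, 149, 134, 128, 123, 121, 113
The 2 values of 149 occupy positions 4–5 → average rank (4+5)/2 = 4.5.

6, 3, 8, 7, 9, 4.5, 4.5, 2, 10, 1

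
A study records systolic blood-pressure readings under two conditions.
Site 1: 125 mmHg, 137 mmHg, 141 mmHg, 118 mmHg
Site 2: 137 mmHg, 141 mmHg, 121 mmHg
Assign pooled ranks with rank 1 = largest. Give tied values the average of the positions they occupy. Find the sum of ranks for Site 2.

11

Sorted (descending): 141, 141, 137, 137, 125, 121, 118
The 2 values of 141 occupy positions 1–2 → average rank (1+2)/2 = 1.5.
The 2 values of 137 occupy positions 3–4 → average rank (3+4)/2 = 3.5.
Site 2 values → pooled ranks: 137→3.5, 141→1.5, 121→6
Rank sum = 3.5 + 1.5 + 6 = 11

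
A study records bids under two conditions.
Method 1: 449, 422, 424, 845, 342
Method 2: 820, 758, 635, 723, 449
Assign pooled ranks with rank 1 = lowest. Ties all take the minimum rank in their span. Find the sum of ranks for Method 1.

Sorted (ascending): 342, 422, 424, 449, 449, 635, 723, 758, 820, 845
The 2 values of 449 occupy positions 4–5 → each gets rank 4.
Method 1 values → pooled ranks: 449→4, 422→2, 424→3, 845→10, 342→1
Rank sum = 4 + 2 + 3 + 10 + 1 = 20

20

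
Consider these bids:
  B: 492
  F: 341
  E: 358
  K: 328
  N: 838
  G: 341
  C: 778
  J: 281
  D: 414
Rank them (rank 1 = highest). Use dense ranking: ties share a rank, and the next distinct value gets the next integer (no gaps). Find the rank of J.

Sorted (descending): 838, 778, 492, 414, 358, 341, 341, 328, 281
The 2 values of 341 share dense rank 6.
Remaining distinct values take the next consecutive integers.
J has value 281 → rank 8.

8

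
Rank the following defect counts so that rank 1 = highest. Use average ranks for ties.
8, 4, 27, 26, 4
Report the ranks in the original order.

Sorted (descending): 27, 26, 8, 4, 4
The 2 values of 4 occupy positions 4–5 → average rank (4+5)/2 = 4.5.

3, 4.5, 1, 2, 4.5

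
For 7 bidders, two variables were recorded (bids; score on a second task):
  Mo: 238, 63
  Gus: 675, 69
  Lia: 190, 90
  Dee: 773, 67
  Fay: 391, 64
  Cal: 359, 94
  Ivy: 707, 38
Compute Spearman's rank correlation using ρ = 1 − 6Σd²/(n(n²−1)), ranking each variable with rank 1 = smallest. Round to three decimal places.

Ranks of variable 1: 2, 5, 1, 7, 4, 3, 6
Ranks of variable 2: 2, 5, 6, 4, 3, 7, 1
d = r₁ − r₂: 0, 0, -5, 3, 1, -4, 5
d²: 0, 0, 25, 9, 1, 16, 25; Σd² = 76
ρ = 1 − 6·76/(7·48) = 1 − 456/336 = -0.357

-0.357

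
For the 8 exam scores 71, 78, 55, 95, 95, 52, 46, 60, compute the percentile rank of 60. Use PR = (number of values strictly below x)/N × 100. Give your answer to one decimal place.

N = 8.
Strictly below 60: 3. Equal to 60: 1.
PR = 3/8 × 100 = 37.5

37.5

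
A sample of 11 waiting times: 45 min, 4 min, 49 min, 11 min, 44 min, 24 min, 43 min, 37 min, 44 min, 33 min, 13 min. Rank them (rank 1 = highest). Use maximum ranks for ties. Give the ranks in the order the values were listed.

Sorted (descending): 49, 45, 44, 44, 43, 37, 33, 24, 13, 11, 4
The 2 values of 44 occupy positions 3–4 → each gets rank 4.

2, 11, 1, 10, 4, 8, 5, 6, 4, 7, 9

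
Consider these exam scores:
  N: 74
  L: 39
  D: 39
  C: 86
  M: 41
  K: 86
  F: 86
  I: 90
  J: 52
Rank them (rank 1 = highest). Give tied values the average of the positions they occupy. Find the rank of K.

3

Sorted (descending): 90, 86, 86, 86, 74, 52, 41, 39, 39
The 3 values of 86 occupy positions 2–4 → average rank 3.
The 2 values of 39 occupy positions 8–9 → average rank (8+9)/2 = 8.5.
K has value 86 → rank 3.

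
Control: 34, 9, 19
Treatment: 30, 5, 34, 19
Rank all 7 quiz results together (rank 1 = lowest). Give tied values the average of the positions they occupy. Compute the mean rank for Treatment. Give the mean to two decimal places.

Sorted (ascending): 5, 9, 19, 19, 30, 34, 34
The 2 values of 19 occupy positions 3–4 → average rank (3+4)/2 = 3.5.
The 2 values of 34 occupy positions 6–7 → average rank (6+7)/2 = 6.5.
Treatment values → pooled ranks: 30→5, 5→1, 34→6.5, 19→3.5
Mean rank = (5 + 1 + 6.5 + 3.5) / 4 = 4.00

4.00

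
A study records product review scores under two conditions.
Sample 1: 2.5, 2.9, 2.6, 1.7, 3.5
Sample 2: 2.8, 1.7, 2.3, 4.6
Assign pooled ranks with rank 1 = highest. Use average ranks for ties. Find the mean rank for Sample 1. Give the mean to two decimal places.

Sorted (descending): 4.6, 3.5, 2.9, 2.8, 2.6, 2.5, 2.3, 1.7, 1.7
The 2 values of 1.7 occupy positions 8–9 → average rank (8+9)/2 = 8.5.
Sample 1 values → pooled ranks: 2.5→6, 2.9→3, 2.6→5, 1.7→8.5, 3.5→2
Mean rank = (6 + 3 + 5 + 8.5 + 2) / 5 = 4.90

4.90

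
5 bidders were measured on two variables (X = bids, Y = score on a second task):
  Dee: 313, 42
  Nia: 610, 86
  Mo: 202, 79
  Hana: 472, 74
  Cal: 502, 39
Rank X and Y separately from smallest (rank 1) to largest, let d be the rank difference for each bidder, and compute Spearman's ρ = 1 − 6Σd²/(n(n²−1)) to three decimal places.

Ranks of variable 1: 2, 5, 1, 3, 4
Ranks of variable 2: 2, 5, 4, 3, 1
d = r₁ − r₂: 0, 0, -3, 0, 3
d²: 0, 0, 9, 0, 9; Σd² = 18
ρ = 1 − 6·18/(5·24) = 1 − 108/120 = 0.100

0.100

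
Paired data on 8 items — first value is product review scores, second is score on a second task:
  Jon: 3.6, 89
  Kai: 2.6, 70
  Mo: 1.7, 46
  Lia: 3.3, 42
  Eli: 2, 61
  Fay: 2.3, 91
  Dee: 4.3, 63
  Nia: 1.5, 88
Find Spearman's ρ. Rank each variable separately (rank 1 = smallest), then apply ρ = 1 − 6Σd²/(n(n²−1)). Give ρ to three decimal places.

0.024

Ranks of variable 1: 7, 5, 2, 6, 3, 4, 8, 1
Ranks of variable 2: 7, 5, 2, 1, 3, 8, 4, 6
d = r₁ − r₂: 0, 0, 0, 5, 0, -4, 4, -5
d²: 0, 0, 0, 25, 0, 16, 16, 25; Σd² = 82
ρ = 1 − 6·82/(8·63) = 1 − 492/504 = 0.024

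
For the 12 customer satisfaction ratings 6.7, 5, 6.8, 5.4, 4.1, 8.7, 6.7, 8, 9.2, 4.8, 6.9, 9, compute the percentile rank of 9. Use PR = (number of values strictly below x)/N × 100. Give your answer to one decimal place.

83.3

N = 12.
Strictly below 9: 10. Equal to 9: 1.
PR = 10/12 × 100 = 83.3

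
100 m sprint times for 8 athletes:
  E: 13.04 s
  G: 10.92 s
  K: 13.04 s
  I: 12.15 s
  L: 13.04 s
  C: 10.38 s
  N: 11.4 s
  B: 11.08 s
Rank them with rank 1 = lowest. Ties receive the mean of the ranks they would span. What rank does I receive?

5

Sorted (ascending): 10.38, 10.92, 11.08, 11.4, 12.15, 13.04, 13.04, 13.04
The 3 values of 13.04 occupy positions 6–8 → average rank 7.
I has value 12.15 s → rank 5.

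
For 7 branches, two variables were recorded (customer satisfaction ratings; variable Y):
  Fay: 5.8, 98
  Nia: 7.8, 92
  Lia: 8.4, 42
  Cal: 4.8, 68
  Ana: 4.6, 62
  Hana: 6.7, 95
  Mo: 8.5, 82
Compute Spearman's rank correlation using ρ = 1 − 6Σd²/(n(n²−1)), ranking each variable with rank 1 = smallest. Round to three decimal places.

Ranks of variable 1: 3, 5, 6, 2, 1, 4, 7
Ranks of variable 2: 7, 5, 1, 3, 2, 6, 4
d = r₁ − r₂: -4, 0, 5, -1, -1, -2, 3
d²: 16, 0, 25, 1, 1, 4, 9; Σd² = 56
ρ = 1 − 6·56/(7·48) = 1 − 336/336 = 0.000

0.000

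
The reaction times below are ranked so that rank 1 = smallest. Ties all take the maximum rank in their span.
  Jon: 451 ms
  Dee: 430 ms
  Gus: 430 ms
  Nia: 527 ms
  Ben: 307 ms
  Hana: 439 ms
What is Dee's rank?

Sorted (ascending): 307, 430, 430, 439, 451, 527
The 2 values of 430 occupy positions 2–3 → each gets rank 3.
Dee has value 430 ms → rank 3.

3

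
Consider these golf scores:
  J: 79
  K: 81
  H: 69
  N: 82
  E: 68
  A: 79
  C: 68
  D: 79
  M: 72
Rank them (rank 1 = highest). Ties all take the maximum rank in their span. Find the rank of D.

Sorted (descending): 82, 81, 79, 79, 79, 72, 69, 68, 68
The 3 values of 79 occupy positions 3–5 → each gets rank 5.
The 2 values of 68 occupy positions 8–9 → each gets rank 9.
D has value 79 → rank 5.

5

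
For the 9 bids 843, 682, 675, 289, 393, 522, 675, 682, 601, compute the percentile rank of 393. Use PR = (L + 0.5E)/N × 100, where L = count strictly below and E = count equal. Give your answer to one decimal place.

N = 9.
Strictly below 393: 1. Equal to 393: 1.
PR = (1 + 0.5·1)/9 × 100 = 16.7

16.7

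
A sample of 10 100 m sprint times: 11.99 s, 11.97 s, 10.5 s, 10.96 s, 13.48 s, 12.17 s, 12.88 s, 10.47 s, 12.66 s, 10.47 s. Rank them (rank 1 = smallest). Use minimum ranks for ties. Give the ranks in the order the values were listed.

6, 5, 3, 4, 10, 7, 9, 1, 8, 1

Sorted (ascending): 10.47, 10.47, 10.5, 10.96, 11.97, 11.99, 12.17, 12.66, 12.88, 13.48
The 2 values of 10.47 occupy positions 1–2 → each gets rank 1.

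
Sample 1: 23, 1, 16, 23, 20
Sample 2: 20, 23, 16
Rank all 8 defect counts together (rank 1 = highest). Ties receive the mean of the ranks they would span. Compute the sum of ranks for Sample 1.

23

Sorted (descending): 23, 23, 23, 20, 20, 16, 16, 1
The 3 values of 23 occupy positions 1–3 → average rank 2.
The 2 values of 20 occupy positions 4–5 → average rank (4+5)/2 = 4.5.
The 2 values of 16 occupy positions 6–7 → average rank (6+7)/2 = 6.5.
Sample 1 values → pooled ranks: 23→2, 1→8, 16→6.5, 23→2, 20→4.5
Rank sum = 2 + 8 + 6.5 + 2 + 4.5 = 23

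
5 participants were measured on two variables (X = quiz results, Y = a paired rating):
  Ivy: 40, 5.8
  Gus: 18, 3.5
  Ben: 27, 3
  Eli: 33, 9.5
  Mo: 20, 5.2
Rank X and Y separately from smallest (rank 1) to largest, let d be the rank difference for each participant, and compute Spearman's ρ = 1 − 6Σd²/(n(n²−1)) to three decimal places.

Ranks of variable 1: 5, 1, 3, 4, 2
Ranks of variable 2: 4, 2, 1, 5, 3
d = r₁ − r₂: 1, -1, 2, -1, -1
d²: 1, 1, 4, 1, 1; Σd² = 8
ρ = 1 − 6·8/(5·24) = 1 − 48/120 = 0.600

0.600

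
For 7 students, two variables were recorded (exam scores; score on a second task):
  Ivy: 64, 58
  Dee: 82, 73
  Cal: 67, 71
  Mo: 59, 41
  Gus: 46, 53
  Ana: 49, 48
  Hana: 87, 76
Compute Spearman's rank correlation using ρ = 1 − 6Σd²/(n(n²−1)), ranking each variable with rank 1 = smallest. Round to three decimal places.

Ranks of variable 1: 4, 6, 5, 3, 1, 2, 7
Ranks of variable 2: 4, 6, 5, 1, 3, 2, 7
d = r₁ − r₂: 0, 0, 0, 2, -2, 0, 0
d²: 0, 0, 0, 4, 4, 0, 0; Σd² = 8
ρ = 1 − 6·8/(7·48) = 1 − 48/336 = 0.857

0.857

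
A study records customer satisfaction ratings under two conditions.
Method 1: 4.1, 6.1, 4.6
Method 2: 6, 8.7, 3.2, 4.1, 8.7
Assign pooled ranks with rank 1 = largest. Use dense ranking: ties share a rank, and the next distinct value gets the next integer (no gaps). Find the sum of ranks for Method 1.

11

Sorted (descending): 8.7, 8.7, 6.1, 6, 4.6, 4.1, 4.1, 3.2
The 2 values of 8.7 share dense rank 1.
The 2 values of 4.1 share dense rank 5.
Remaining distinct values take the next consecutive integers.
Method 1 values → pooled ranks: 4.1→5, 6.1→2, 4.6→4
Rank sum = 5 + 2 + 4 = 11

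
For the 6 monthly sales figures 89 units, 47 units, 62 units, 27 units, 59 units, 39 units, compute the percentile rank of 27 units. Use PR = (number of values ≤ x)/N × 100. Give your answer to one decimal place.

16.7

N = 6.
Strictly below 27: 0. Equal to 27: 1.
PR = 1/6 × 100 = 16.7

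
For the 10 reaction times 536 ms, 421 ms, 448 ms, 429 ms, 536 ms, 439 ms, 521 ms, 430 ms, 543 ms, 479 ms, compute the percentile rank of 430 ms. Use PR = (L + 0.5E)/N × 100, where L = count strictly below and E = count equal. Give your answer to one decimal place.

25.0

N = 10.
Strictly below 430: 2. Equal to 430: 1.
PR = (2 + 0.5·1)/10 × 100 = 25.0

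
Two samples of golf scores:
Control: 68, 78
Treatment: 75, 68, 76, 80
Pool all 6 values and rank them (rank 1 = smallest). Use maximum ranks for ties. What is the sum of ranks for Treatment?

Sorted (ascending): 68, 68, 75, 76, 78, 80
The 2 values of 68 occupy positions 1–2 → each gets rank 2.
Treatment values → pooled ranks: 75→3, 68→2, 76→4, 80→6
Rank sum = 3 + 2 + 4 + 6 = 15

15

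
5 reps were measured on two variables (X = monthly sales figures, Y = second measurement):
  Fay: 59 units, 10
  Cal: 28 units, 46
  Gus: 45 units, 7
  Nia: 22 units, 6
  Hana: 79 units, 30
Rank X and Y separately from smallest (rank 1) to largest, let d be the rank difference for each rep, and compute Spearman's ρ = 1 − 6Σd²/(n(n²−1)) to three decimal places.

Ranks of variable 1: 4, 2, 3, 1, 5
Ranks of variable 2: 3, 5, 2, 1, 4
d = r₁ − r₂: 1, -3, 1, 0, 1
d²: 1, 9, 1, 0, 1; Σd² = 12
ρ = 1 − 6·12/(5·24) = 1 − 72/120 = 0.400

0.400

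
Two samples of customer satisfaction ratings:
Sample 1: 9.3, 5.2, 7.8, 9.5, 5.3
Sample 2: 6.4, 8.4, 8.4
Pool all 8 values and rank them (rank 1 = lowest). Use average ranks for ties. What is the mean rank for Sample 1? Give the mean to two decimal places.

4.40

Sorted (ascending): 5.2, 5.3, 6.4, 7.8, 8.4, 8.4, 9.3, 9.5
The 2 values of 8.4 occupy positions 5–6 → average rank (5+6)/2 = 5.5.
Sample 1 values → pooled ranks: 9.3→7, 5.2→1, 7.8→4, 9.5→8, 5.3→2
Mean rank = (7 + 1 + 4 + 8 + 2) / 5 = 4.40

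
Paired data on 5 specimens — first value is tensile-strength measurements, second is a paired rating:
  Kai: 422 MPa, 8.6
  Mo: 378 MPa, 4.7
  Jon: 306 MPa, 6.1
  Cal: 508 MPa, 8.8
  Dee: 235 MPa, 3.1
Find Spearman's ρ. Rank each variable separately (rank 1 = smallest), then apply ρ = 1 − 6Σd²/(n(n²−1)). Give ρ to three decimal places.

Ranks of variable 1: 4, 3, 2, 5, 1
Ranks of variable 2: 4, 2, 3, 5, 1
d = r₁ − r₂: 0, 1, -1, 0, 0
d²: 0, 1, 1, 0, 0; Σd² = 2
ρ = 1 − 6·2/(5·24) = 1 − 12/120 = 0.900

0.900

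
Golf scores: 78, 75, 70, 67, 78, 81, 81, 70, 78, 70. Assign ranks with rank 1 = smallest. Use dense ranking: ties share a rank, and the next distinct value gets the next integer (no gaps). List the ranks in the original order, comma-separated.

Sorted (ascending): 67, 70, 70, 70, 75, 78, 78, 78, 81, 81
The 3 values of 70 share dense rank 2.
The 3 values of 78 share dense rank 4.
The 2 values of 81 share dense rank 5.
Remaining distinct values take the next consecutive integers.

4, 3, 2, 1, 4, 5, 5, 2, 4, 2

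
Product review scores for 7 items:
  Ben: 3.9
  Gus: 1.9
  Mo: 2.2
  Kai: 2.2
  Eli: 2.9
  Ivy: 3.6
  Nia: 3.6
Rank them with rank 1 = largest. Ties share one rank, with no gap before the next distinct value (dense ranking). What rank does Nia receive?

2

Sorted (descending): 3.9, 3.6, 3.6, 2.9, 2.2, 2.2, 1.9
The 2 values of 3.6 share dense rank 2.
The 2 values of 2.2 share dense rank 4.
Remaining distinct values take the next consecutive integers.
Nia has value 3.6 → rank 2.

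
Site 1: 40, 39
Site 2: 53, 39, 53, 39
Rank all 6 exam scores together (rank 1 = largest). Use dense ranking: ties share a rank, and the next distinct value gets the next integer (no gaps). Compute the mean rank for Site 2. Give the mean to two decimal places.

2.00

Sorted (descending): 53, 53, 40, 39, 39, 39
The 2 values of 53 share dense rank 1.
The 3 values of 39 share dense rank 3.
Remaining distinct values take the next consecutive integers.
Site 2 values → pooled ranks: 53→1, 39→3, 53→1, 39→3
Mean rank = (1 + 3 + 1 + 3) / 4 = 2.00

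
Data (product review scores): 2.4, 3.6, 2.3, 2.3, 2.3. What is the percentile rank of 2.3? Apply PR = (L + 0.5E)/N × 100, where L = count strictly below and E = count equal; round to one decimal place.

30.0

N = 5.
Strictly below 2.3: 0. Equal to 2.3: 3.
PR = (0 + 0.5·3)/5 × 100 = 30.0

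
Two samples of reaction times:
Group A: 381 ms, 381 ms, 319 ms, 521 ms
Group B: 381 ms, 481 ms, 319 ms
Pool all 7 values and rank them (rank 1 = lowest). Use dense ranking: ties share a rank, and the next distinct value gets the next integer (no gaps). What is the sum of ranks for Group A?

Sorted (ascending): 319, 319, 381, 381, 381, 481, 521
The 2 values of 319 share dense rank 1.
The 3 values of 381 share dense rank 2.
Remaining distinct values take the next consecutive integers.
Group A values → pooled ranks: 381→2, 381→2, 319→1, 521→4
Rank sum = 2 + 2 + 1 + 4 = 9

9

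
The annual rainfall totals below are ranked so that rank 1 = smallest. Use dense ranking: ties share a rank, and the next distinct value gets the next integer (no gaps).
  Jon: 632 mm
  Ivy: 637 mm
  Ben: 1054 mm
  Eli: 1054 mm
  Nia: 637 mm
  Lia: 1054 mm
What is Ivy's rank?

Sorted (ascending): 632, 637, 637, 1054, 1054, 1054
The 2 values of 637 share dense rank 2.
The 3 values of 1054 share dense rank 3.
Remaining distinct values take the next consecutive integers.
Ivy has value 637 mm → rank 2.

2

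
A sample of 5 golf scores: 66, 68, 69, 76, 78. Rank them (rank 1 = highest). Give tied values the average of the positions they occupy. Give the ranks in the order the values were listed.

5, 4, 3, 2, 1

Sorted (descending): 78, 76, 69, 68, 66
No ties — each value takes its position as its rank.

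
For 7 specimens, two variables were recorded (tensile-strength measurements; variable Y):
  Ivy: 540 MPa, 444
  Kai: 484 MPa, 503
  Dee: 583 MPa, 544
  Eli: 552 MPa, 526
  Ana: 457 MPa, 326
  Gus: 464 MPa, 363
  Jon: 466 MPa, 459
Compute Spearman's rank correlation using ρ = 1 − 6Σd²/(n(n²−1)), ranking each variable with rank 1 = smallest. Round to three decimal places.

0.893

Ranks of variable 1: 5, 4, 7, 6, 1, 2, 3
Ranks of variable 2: 3, 5, 7, 6, 1, 2, 4
d = r₁ − r₂: 2, -1, 0, 0, 0, 0, -1
d²: 4, 1, 0, 0, 0, 0, 1; Σd² = 6
ρ = 1 − 6·6/(7·48) = 1 − 36/336 = 0.893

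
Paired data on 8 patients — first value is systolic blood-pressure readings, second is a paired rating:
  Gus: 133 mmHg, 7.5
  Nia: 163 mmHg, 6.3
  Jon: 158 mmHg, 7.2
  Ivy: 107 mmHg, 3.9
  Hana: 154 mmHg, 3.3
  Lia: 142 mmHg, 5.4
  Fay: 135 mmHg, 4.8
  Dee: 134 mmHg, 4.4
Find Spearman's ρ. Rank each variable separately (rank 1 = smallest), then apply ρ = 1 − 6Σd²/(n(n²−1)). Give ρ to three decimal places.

Ranks of variable 1: 2, 8, 7, 1, 6, 5, 4, 3
Ranks of variable 2: 8, 6, 7, 2, 1, 5, 4, 3
d = r₁ − r₂: -6, 2, 0, -1, 5, 0, 0, 0
d²: 36, 4, 0, 1, 25, 0, 0, 0; Σd² = 66
ρ = 1 − 6·66/(8·63) = 1 − 396/504 = 0.214

0.214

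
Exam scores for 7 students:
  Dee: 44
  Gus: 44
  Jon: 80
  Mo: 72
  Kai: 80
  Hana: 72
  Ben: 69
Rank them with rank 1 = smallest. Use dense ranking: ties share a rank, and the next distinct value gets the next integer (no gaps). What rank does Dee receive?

Sorted (ascending): 44, 44, 69, 72, 72, 80, 80
The 2 values of 44 share dense rank 1.
The 2 values of 72 share dense rank 3.
The 2 values of 80 share dense rank 4.
Remaining distinct values take the next consecutive integers.
Dee has value 44 → rank 1.

1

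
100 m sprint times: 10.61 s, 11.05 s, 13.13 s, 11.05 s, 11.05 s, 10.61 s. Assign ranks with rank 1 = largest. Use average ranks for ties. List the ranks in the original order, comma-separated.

Sorted (descending): 13.13, 11.05, 11.05, 11.05, 10.61, 10.61
The 3 values of 11.05 occupy positions 2–4 → average rank 3.
The 2 values of 10.61 occupy positions 5–6 → average rank (5+6)/2 = 5.5.

5.5, 3, 1, 3, 3, 5.5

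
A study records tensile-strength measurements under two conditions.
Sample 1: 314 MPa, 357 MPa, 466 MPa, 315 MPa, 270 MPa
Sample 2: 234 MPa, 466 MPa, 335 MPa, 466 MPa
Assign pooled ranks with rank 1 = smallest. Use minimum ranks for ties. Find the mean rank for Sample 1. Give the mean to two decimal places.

4.40

Sorted (ascending): 234, 270, 314, 315, 335, 357, 466, 466, 466
The 3 values of 466 occupy positions 7–9 → each gets rank 7.
Sample 1 values → pooled ranks: 314→3, 357→6, 466→7, 315→4, 270→2
Mean rank = (3 + 6 + 7 + 4 + 2) / 5 = 4.40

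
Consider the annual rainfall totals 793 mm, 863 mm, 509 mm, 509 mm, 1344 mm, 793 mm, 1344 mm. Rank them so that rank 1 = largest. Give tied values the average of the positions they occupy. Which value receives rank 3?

Sorted (descending): 1344, 1344, 863, 793, 793, 509, 509
The 2 values of 1344 occupy positions 1–2 → average rank (1+2)/2 = 1.5.
The 2 values of 793 occupy positions 4–5 → average rank (4+5)/2 = 4.5.
The 2 values of 509 occupy positions 6–7 → average rank (6+7)/2 = 6.5.
Rank 3 → value 863.

863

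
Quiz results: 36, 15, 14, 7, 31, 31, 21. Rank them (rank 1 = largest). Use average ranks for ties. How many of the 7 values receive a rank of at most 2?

Sorted (descending): 36, 31, 31, 21, 15, 14, 7
The 2 values of 31 occupy positions 2–3 → average rank (2+3)/2 = 2.5.
Ranks ≤ 2: {1} → 1 value.

1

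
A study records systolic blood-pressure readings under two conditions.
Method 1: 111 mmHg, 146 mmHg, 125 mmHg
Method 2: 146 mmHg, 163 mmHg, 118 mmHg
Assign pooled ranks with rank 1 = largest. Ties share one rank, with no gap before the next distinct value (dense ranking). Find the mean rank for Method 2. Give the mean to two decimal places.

2.33

Sorted (descending): 163, 146, 146, 125, 118, 111
The 2 values of 146 share dense rank 2.
Remaining distinct values take the next consecutive integers.
Method 2 values → pooled ranks: 146→2, 163→1, 118→4
Mean rank = (2 + 1 + 4) / 3 = 2.33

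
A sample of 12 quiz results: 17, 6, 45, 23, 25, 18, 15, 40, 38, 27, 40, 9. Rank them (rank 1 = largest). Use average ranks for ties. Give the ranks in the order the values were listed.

Sorted (descending): 45, 40, 40, 38, 27, 25, 23, 18, 17, 15, 9, 6
The 2 values of 40 occupy positions 2–3 → average rank (2+3)/2 = 2.5.

9, 12, 1, 7, 6, 8, 10, 2.5, 4, 5, 2.5, 11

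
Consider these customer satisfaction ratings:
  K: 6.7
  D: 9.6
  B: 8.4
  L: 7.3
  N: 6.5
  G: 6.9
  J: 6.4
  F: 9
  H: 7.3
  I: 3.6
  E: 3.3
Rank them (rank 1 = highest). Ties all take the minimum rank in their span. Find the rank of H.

Sorted (descending): 9.6, 9, 8.4, 7.3, 7.3, 6.9, 6.7, 6.5, 6.4, 3.6, 3.3
The 2 values of 7.3 occupy positions 4–5 → each gets rank 4.
H has value 7.3 → rank 4.

4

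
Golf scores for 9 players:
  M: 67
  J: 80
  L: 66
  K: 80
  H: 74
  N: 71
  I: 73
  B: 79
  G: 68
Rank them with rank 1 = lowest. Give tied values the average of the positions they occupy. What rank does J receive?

8.5

Sorted (ascending): 66, 67, 68, 71, 73, 74, 79, 80, 80
The 2 values of 80 occupy positions 8–9 → average rank (8+9)/2 = 8.5.
J has value 80 → rank 8.5.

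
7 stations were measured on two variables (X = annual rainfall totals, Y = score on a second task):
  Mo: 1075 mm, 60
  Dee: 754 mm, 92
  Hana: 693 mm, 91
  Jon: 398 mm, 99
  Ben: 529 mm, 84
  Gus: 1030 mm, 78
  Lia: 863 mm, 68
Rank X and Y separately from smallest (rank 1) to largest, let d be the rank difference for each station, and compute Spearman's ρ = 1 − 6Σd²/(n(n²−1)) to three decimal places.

Ranks of variable 1: 7, 4, 3, 1, 2, 6, 5
Ranks of variable 2: 1, 6, 5, 7, 4, 3, 2
d = r₁ − r₂: 6, -2, -2, -6, -2, 3, 3
d²: 36, 4, 4, 36, 4, 9, 9; Σd² = 102
ρ = 1 − 6·102/(7·48) = 1 − 612/336 = -0.821

-0.821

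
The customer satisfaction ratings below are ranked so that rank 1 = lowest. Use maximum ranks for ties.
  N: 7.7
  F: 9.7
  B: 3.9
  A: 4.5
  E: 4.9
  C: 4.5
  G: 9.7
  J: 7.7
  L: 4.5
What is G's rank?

9

Sorted (ascending): 3.9, 4.5, 4.5, 4.5, 4.9, 7.7, 7.7, 9.7, 9.7
The 3 values of 4.5 occupy positions 2–4 → each gets rank 4.
The 2 values of 7.7 occupy positions 6–7 → each gets rank 7.
The 2 values of 9.7 occupy positions 8–9 → each gets rank 9.
G has value 9.7 → rank 9.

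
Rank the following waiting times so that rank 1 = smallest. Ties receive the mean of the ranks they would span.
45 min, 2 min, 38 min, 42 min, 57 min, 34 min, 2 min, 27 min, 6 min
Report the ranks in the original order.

Sorted (ascending): 2, 2, 6, 27, 34, 38, 42, 45, 57
The 2 values of 2 occupy positions 1–2 → average rank (1+2)/2 = 1.5.

8, 1.5, 6, 7, 9, 5, 1.5, 4, 3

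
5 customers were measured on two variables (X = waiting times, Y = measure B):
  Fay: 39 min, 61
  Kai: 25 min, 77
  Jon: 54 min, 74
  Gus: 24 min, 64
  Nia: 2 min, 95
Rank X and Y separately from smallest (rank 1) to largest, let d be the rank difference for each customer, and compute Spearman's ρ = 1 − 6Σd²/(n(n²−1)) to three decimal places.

Ranks of variable 1: 4, 3, 5, 2, 1
Ranks of variable 2: 1, 4, 3, 2, 5
d = r₁ − r₂: 3, -1, 2, 0, -4
d²: 9, 1, 4, 0, 16; Σd² = 30
ρ = 1 − 6·30/(5·24) = 1 − 180/120 = -0.500

-0.500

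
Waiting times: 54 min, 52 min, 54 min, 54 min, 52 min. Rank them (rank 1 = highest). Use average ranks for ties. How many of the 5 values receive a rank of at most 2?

3

Sorted (descending): 54, 54, 54, 52, 52
The 3 values of 54 occupy positions 1–3 → average rank 2.
The 2 values of 52 occupy positions 4–5 → average rank (4+5)/2 = 4.5.
Ranks ≤ 2: {2, 2, 2} → 3 values.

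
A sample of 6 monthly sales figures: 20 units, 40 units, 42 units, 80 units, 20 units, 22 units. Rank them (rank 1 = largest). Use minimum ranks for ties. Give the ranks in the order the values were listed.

5, 3, 2, 1, 5, 4

Sorted (descending): 80, 42, 40, 22, 20, 20
The 2 values of 20 occupy positions 5–6 → each gets rank 5.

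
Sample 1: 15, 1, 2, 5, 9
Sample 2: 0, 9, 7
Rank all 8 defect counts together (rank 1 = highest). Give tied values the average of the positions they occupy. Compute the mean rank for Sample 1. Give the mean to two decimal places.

Sorted (descending): 15, 9, 9, 7, 5, 2, 1, 0
The 2 values of 9 occupy positions 2–3 → average rank (2+3)/2 = 2.5.
Sample 1 values → pooled ranks: 15→1, 1→7, 2→6, 5→5, 9→2.5
Mean rank = (1 + 7 + 6 + 5 + 2.5) / 5 = 4.30

4.30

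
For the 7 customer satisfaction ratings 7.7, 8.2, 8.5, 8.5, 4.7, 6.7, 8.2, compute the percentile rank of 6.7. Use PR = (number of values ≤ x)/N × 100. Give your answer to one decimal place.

28.6

N = 7.
Strictly below 6.7: 1. Equal to 6.7: 1.
PR = 2/7 × 100 = 28.6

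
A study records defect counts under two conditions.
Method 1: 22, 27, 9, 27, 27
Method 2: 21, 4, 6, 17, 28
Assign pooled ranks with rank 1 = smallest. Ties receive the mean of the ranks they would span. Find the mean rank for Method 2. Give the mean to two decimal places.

4.40

Sorted (ascending): 4, 6, 9, 17, 21, 22, 27, 27, 27, 28
The 3 values of 27 occupy positions 7–9 → average rank 8.
Method 2 values → pooled ranks: 21→5, 4→1, 6→2, 17→4, 28→10
Mean rank = (5 + 1 + 2 + 4 + 10) / 5 = 4.40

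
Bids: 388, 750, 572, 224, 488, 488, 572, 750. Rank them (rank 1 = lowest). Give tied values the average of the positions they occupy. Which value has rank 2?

388

Sorted (ascending): 224, 388, 488, 488, 572, 572, 750, 750
The 2 values of 488 occupy positions 3–4 → average rank (3+4)/2 = 3.5.
The 2 values of 572 occupy positions 5–6 → average rank (5+6)/2 = 5.5.
The 2 values of 750 occupy positions 7–8 → average rank (7+8)/2 = 7.5.
Rank 2 → value 388.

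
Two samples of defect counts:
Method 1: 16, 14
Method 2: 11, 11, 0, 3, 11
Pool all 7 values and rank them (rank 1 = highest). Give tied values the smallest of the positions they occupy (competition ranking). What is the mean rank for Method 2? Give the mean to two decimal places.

Sorted (descending): 16, 14, 11, 11, 11, 3, 0
The 3 values of 11 occupy positions 3–5 → each gets rank 3.
Method 2 values → pooled ranks: 11→3, 11→3, 0→7, 3→6, 11→3
Mean rank = (3 + 3 + 7 + 6 + 3) / 5 = 4.40

4.40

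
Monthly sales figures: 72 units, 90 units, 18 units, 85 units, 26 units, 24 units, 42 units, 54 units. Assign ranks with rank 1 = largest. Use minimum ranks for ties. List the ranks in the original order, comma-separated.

3, 1, 8, 2, 6, 7, 5, 4

Sorted (descending): 90, 85, 72, 54, 42, 26, 24, 18
No ties — each value takes its position as its rank.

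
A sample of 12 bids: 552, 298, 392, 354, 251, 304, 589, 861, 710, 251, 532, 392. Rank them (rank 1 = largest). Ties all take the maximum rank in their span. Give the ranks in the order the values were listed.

Sorted (descending): 861, 710, 589, 552, 532, 392, 392, 354, 304, 298, 251, 251
The 2 values of 392 occupy positions 6–7 → each gets rank 7.
The 2 values of 251 occupy positions 11–12 → each gets rank 12.

4, 10, 7, 8, 12, 9, 3, 1, 2, 12, 5, 7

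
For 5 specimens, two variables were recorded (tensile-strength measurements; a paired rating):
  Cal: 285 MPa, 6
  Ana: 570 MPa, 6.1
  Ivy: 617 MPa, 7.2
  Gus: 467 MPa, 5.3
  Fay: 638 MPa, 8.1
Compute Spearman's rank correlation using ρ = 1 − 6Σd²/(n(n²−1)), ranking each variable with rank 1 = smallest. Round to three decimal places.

Ranks of variable 1: 1, 3, 4, 2, 5
Ranks of variable 2: 2, 3, 4, 1, 5
d = r₁ − r₂: -1, 0, 0, 1, 0
d²: 1, 0, 0, 1, 0; Σd² = 2
ρ = 1 − 6·2/(5·24) = 1 − 12/120 = 0.900

0.900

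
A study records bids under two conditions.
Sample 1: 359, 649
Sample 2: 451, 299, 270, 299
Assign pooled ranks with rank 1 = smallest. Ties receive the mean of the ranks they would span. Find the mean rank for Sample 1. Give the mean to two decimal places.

5.00

Sorted (ascending): 270, 299, 299, 359, 451, 649
The 2 values of 299 occupy positions 2–3 → average rank (2+3)/2 = 2.5.
Sample 1 values → pooled ranks: 359→4, 649→6
Mean rank = (4 + 6) / 2 = 5.00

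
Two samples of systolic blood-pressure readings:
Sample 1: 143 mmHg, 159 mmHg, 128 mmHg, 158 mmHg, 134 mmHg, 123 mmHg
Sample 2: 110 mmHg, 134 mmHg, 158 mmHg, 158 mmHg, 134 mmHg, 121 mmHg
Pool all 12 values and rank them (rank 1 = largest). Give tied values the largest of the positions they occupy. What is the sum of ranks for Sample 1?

Sorted (descending): 159, 158, 158, 158, 143, 134, 134, 134, 128, 123, 121, 110
The 3 values of 158 occupy positions 2–4 → each gets rank 4.
The 3 values of 134 occupy positions 6–8 → each gets rank 8.
Sample 1 values → pooled ranks: 143→5, 159→1, 128→9, 158→4, 134→8, 123→10
Rank sum = 5 + 1 + 9 + 4 + 8 + 10 = 37

37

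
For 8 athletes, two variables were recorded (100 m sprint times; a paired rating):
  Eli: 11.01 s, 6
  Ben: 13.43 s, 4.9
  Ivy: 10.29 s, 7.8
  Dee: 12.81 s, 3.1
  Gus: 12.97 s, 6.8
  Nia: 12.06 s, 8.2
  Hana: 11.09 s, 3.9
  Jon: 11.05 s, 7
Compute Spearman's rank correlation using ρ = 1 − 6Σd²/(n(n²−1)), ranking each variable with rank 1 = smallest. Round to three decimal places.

-0.381

Ranks of variable 1: 2, 8, 1, 6, 7, 5, 4, 3
Ranks of variable 2: 4, 3, 7, 1, 5, 8, 2, 6
d = r₁ − r₂: -2, 5, -6, 5, 2, -3, 2, -3
d²: 4, 25, 36, 25, 4, 9, 4, 9; Σd² = 116
ρ = 1 − 6·116/(8·63) = 1 − 696/504 = -0.381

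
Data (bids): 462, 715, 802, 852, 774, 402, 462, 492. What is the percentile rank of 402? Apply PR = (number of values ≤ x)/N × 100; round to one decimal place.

12.5

N = 8.
Strictly below 402: 0. Equal to 402: 1.
PR = 1/8 × 100 = 12.5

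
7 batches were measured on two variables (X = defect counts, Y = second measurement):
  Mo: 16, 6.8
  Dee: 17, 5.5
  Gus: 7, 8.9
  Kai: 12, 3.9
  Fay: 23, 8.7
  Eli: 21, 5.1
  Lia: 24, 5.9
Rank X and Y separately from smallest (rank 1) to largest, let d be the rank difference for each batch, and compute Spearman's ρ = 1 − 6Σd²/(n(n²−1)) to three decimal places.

Ranks of variable 1: 3, 4, 1, 2, 6, 5, 7
Ranks of variable 2: 5, 3, 7, 1, 6, 2, 4
d = r₁ − r₂: -2, 1, -6, 1, 0, 3, 3
d²: 4, 1, 36, 1, 0, 9, 9; Σd² = 60
ρ = 1 − 6·60/(7·48) = 1 − 360/336 = -0.071

-0.071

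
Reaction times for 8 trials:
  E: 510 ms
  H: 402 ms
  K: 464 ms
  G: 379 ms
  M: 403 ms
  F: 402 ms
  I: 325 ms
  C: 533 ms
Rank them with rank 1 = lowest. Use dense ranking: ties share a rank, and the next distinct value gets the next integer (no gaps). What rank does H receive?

3

Sorted (ascending): 325, 379, 402, 402, 403, 464, 510, 533
The 2 values of 402 share dense rank 3.
Remaining distinct values take the next consecutive integers.
H has value 402 ms → rank 3.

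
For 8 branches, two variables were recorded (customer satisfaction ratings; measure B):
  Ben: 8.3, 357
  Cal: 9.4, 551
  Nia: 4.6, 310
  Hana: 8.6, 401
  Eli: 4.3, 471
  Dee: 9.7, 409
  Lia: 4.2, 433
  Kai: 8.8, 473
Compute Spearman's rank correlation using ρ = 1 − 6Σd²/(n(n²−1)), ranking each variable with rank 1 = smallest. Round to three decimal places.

0.262

Ranks of variable 1: 4, 7, 3, 5, 2, 8, 1, 6
Ranks of variable 2: 2, 8, 1, 3, 6, 4, 5, 7
d = r₁ − r₂: 2, -1, 2, 2, -4, 4, -4, -1
d²: 4, 1, 4, 4, 16, 16, 16, 1; Σd² = 62
ρ = 1 − 6·62/(8·63) = 1 − 372/504 = 0.262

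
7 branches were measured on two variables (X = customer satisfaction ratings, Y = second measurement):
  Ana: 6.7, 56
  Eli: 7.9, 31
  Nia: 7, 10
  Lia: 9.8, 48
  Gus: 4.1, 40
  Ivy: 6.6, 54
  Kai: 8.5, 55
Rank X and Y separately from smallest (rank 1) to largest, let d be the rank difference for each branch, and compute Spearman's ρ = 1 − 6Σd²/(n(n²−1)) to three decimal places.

0.000

Ranks of variable 1: 3, 5, 4, 7, 1, 2, 6
Ranks of variable 2: 7, 2, 1, 4, 3, 5, 6
d = r₁ − r₂: -4, 3, 3, 3, -2, -3, 0
d²: 16, 9, 9, 9, 4, 9, 0; Σd² = 56
ρ = 1 − 6·56/(7·48) = 1 − 336/336 = 0.000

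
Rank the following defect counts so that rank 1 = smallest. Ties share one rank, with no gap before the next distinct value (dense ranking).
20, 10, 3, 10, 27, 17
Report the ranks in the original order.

4, 2, 1, 2, 5, 3

Sorted (ascending): 3, 10, 10, 17, 20, 27
The 2 values of 10 share dense rank 2.
Remaining distinct values take the next consecutive integers.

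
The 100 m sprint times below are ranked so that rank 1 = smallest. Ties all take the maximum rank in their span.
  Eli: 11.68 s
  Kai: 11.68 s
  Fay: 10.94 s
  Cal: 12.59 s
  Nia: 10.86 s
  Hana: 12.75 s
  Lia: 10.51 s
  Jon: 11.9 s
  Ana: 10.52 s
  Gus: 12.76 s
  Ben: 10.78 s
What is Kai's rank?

Sorted (ascending): 10.51, 10.52, 10.78, 10.86, 10.94, 11.68, 11.68, 11.9, 12.59, 12.75, 12.76
The 2 values of 11.68 occupy positions 6–7 → each gets rank 7.
Kai has value 11.68 s → rank 7.

7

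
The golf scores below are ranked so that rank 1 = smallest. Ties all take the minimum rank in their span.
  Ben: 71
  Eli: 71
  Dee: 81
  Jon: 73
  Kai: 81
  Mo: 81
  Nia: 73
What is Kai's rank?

5

Sorted (ascending): 71, 71, 73, 73, 81, 81, 81
The 2 values of 71 occupy positions 1–2 → each gets rank 1.
The 2 values of 73 occupy positions 3–4 → each gets rank 3.
The 3 values of 81 occupy positions 5–7 → each gets rank 5.
Kai has value 81 → rank 5.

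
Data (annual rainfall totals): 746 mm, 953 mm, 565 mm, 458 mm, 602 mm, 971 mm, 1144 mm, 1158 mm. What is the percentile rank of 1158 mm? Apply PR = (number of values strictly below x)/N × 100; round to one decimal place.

87.5

N = 8.
Strictly below 1158: 7. Equal to 1158: 1.
PR = 7/8 × 100 = 87.5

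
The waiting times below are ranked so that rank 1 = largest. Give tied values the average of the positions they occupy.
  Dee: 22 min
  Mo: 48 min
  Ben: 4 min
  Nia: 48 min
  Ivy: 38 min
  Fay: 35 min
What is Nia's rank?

Sorted (descending): 48, 48, 38, 35, 22, 4
The 2 values of 48 occupy positions 1–2 → average rank (1+2)/2 = 1.5.
Nia has value 48 min → rank 1.5.

1.5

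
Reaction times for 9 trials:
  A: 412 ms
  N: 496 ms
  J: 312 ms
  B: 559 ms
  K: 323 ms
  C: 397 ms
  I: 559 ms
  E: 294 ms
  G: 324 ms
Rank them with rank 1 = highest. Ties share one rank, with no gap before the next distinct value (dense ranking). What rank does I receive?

1

Sorted (descending): 559, 559, 496, 412, 397, 324, 323, 312, 294
The 2 values of 559 share dense rank 1.
Remaining distinct values take the next consecutive integers.
I has value 559 ms → rank 1.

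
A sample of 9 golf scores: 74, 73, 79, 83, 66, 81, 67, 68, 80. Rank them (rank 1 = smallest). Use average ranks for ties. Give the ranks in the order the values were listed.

5, 4, 6, 9, 1, 8, 2, 3, 7

Sorted (ascending): 66, 67, 68, 73, 74, 79, 80, 81, 83
No ties — each value takes its position as its rank.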